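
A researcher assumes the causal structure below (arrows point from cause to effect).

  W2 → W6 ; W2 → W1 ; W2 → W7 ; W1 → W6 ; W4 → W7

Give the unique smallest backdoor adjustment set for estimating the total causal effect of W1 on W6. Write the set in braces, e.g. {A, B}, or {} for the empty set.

Variables eligible for adjustment (non-descendants of W1, excluding W1 and W6): {W2, W4, W7}.
Backdoor paths from W1 to W6:
  P1: W1 <- W2 -> W6
The empty set is not sufficient: P1 (W1 <- W2 -> W6) has no collider blocking it and no conditioned non-collider, so it is open.
Try {W2}:
  P1: blocked at fork node W2 ∈ conditioning set.
{W2} contains no descendant of W1 and blocks every backdoor path.
No other singleton works — e.g. {W4} leaves P1 open — so {W2} is the unique smallest valid adjustment set.

{W2}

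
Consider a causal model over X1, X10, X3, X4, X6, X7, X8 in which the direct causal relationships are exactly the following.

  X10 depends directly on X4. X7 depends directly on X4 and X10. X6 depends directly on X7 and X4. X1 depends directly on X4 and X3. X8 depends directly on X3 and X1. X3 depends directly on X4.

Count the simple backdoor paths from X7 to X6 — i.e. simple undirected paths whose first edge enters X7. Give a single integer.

2

A backdoor path from X7 to X6 is any simple undirected path whose first edge points into X7 (i.e. leaves X7 via a parent).
Parents of X7: {X10, X4}.
Enumerating:
  P1: X7 <- X4 -> X6
  P2: X7 <- X10 <- X4 -> X6
That exhausts the simple backdoor paths. Count: 2.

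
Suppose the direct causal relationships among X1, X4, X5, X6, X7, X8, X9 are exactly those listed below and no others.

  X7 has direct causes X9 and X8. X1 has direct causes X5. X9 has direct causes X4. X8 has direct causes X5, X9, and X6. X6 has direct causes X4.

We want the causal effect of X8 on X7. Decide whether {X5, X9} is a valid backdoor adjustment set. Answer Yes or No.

Backdoor paths from X8 to X7 (paths whose first edge points into X8):
  P1: X8 <- X6 <- X4 -> X9 -> X7
  P2: X8 <- X9 -> X7
Condition 1 (no descendant of X8 in the set): holds — descendants of X8 are {X7}; none are in {X5, X9}.
Condition 2 (every backdoor path blocked by {X5, X9}):
  P1: blocked at chain node X9 ∈ conditioning set.
  P2: blocked at fork node X9 ∈ conditioning set.
{X5, X9} satisfies the backdoor criterion.

Yes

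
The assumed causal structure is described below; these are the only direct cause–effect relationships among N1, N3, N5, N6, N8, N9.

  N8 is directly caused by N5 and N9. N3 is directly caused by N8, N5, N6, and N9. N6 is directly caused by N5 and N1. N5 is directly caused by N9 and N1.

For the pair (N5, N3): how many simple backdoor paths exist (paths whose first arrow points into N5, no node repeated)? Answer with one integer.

3

A backdoor path from N5 to N3 is any simple undirected path whose first edge points into N5 (i.e. leaves N5 via a parent).
Parents of N5: {N1, N9}.
Enumerating:
  P1: N5 <- N1 -> N6 -> N3
  P2: N5 <- N9 -> N8 -> N3
  P3: N5 <- N9 -> N3
That exhausts the simple backdoor paths. Count: 3.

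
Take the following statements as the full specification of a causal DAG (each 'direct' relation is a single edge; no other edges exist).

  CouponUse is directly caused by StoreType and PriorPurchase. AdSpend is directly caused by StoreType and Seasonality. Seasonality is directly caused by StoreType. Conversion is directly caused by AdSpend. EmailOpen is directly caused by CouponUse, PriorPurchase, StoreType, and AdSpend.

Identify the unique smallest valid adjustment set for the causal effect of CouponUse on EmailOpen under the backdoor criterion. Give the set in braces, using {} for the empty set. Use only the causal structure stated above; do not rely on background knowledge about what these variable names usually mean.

{PriorPurchase, StoreType}

Variables eligible for adjustment (non-descendants of CouponUse, excluding CouponUse and EmailOpen): {AdSpend, Conversion, PriorPurchase, Seasonality, StoreType}.
Backdoor paths from CouponUse to EmailOpen:
  P1: CouponUse <- PriorPurchase -> EmailOpen
  P2: CouponUse <- StoreType -> Seasonality -> AdSpend -> EmailOpen
  P3: CouponUse <- StoreType -> AdSpend -> EmailOpen
  P4: CouponUse <- StoreType -> EmailOpen
The empty set is not sufficient: P1 (CouponUse <- PriorPurchase -> EmailOpen) has no collider blocking it and no conditioned non-collider, so it is open.
Try {PriorPurchase, StoreType}:
  P1: blocked at fork node PriorPurchase ∈ conditioning set.
  P2: blocked at fork node StoreType ∈ conditioning set.
  P3: blocked at fork node StoreType ∈ conditioning set.
  P4: blocked at fork node StoreType ∈ conditioning set.
{PriorPurchase, StoreType} contains no descendant of CouponUse and blocks every backdoor path.
Every element of {PriorPurchase, StoreType} is needed (dropping PriorPurchase leaves P1 open; dropping StoreType leaves P2 open), so no proper subset is valid.
Among all size-2 subsets of the eligible variables, only {PriorPurchase, StoreType} blocks every backdoor path, so it is the unique smallest valid adjustment set.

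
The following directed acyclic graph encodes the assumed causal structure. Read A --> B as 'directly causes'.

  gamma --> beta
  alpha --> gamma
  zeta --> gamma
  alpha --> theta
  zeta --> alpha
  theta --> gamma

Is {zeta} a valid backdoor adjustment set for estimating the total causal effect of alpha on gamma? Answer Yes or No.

Yes

Backdoor paths from alpha to gamma (paths whose first edge points into alpha):
  P1: alpha <- zeta -> gamma
Condition 1 (no descendant of alpha in the set): holds — descendants of alpha are {beta, gamma, theta}; none are in {zeta}.
Condition 2 (every backdoor path blocked by {zeta}):
  P1: blocked at fork node zeta ∈ conditioning set.
{zeta} satisfies the backdoor criterion.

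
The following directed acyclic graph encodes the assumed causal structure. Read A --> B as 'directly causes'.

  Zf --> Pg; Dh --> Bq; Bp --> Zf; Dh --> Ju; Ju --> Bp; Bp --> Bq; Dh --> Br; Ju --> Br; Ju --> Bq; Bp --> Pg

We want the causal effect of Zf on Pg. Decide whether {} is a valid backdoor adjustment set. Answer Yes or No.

Backdoor paths from Zf to Pg (paths whose first edge points into Zf):
  P1: Zf <- Bp -> Pg
Condition 1 (no descendant of Zf in the set): holds — descendants of Zf are {Pg}; none are in {}.
Condition 2 (every backdoor path blocked by {}):
  P1: open — no interior node is in the conditioning set.
{} does not satisfy the backdoor criterion.

No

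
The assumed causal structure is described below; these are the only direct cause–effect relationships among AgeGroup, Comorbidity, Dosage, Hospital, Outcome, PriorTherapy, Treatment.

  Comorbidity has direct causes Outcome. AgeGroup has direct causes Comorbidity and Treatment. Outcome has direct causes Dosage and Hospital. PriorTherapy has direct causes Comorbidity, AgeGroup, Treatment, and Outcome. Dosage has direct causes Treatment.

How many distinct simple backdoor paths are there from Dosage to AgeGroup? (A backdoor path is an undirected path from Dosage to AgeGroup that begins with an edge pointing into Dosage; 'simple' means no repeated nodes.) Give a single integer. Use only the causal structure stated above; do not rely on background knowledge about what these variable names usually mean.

4

A backdoor path from Dosage to AgeGroup is any simple undirected path whose first edge points into Dosage (i.e. leaves Dosage via a parent).
Parents of Dosage: {Treatment}.
Enumerating:
  P1: Dosage <- Treatment -> AgeGroup
  P2: Dosage <- Treatment -> PriorTherapy <- Outcome -> Comorbidity -> AgeGroup
  P3: Dosage <- Treatment -> PriorTherapy <- Comorbidity -> AgeGroup
  P4: Dosage <- Treatment -> PriorTherapy <- AgeGroup
That exhausts the simple backdoor paths. Count: 4.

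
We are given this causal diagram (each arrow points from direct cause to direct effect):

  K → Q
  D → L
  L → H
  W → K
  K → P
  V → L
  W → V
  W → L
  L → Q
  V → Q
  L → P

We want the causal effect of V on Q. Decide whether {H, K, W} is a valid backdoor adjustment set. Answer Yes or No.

Backdoor paths from V to Q (paths whose first edge points into V):
  P1: V <- W -> K -> P <- L -> Q
  P2: V <- W -> K -> Q
  P3: V <- W -> L -> P <- K -> Q
  P4: V <- W -> L -> Q
Condition 1 (no descendant of V in the set): FAILS — H is a descendant of V.
Condition 2 (every backdoor path blocked by {H, K, W}):
  P1: blocked at fork node W ∈ conditioning set.
  P2: blocked at fork node W ∈ conditioning set.
  P3: blocked at fork node W ∈ conditioning set.
  P4: blocked at fork node W ∈ conditioning set.
{H, K, W} does not satisfy the backdoor criterion.

No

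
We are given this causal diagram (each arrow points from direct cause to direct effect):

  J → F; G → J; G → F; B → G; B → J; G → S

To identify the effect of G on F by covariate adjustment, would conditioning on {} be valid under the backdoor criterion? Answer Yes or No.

Backdoor paths from G to F (paths whose first edge points into G):
  P1: G <- B -> J -> F
Condition 1 (no descendant of G in the set): holds — descendants of G are {F, J, S}; none are in {}.
Condition 2 (every backdoor path blocked by {}):
  P1: open — no interior node is in the conditioning set.
{} does not satisfy the backdoor criterion.

No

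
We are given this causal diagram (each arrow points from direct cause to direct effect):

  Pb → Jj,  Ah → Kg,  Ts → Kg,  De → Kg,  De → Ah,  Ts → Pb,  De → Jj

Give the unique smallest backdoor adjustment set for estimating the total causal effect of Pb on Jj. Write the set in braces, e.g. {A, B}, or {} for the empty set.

Variables eligible for adjustment (non-descendants of Pb, excluding Pb and Jj): {Ah, De, Kg, Ts}.
Backdoor paths from Pb to Jj:
  P1: Pb <- Ts -> Kg <- De -> Jj
  P2: Pb <- Ts -> Kg <- Ah <- De -> Jj
Each backdoor path contains an unconditioned collider, so every path is already blocked with the empty conditioning set:
  P1: blocked at collider Kg (neither it nor any descendant is in the conditioning set).
  P2: blocked at collider Kg (neither it nor any descendant is in the conditioning set).
The empty set is therefore the unique smallest valid set.

{}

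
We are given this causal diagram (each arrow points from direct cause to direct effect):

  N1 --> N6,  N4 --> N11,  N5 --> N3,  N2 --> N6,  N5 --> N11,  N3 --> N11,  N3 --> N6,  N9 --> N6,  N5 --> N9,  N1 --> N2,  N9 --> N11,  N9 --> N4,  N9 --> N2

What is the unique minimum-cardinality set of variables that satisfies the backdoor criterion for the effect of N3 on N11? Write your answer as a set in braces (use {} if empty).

{N5}

Variables eligible for adjustment (non-descendants of N3, excluding N3 and N11): {N1, N2, N4, N5, N9}.
Backdoor paths from N3 to N11:
  P1: N3 <- N5 -> N9 -> N4 -> N11
  P2: N3 <- N5 -> N9 -> N11
  P3: N3 <- N5 -> N11
The empty set is not sufficient: P1 (N3 <- N5 -> N9 -> N4 -> N11) has no collider blocking it and no conditioned non-collider, so it is open.
Try {N5}:
  P1: blocked at fork node N5 ∈ conditioning set.
  P2: blocked at fork node N5 ∈ conditioning set.
  P3: blocked at fork node N5 ∈ conditioning set.
{N5} contains no descendant of N3 and blocks every backdoor path.
No other singleton works — e.g. {N1} leaves P1 open — so {N5} is the unique smallest valid adjustment set.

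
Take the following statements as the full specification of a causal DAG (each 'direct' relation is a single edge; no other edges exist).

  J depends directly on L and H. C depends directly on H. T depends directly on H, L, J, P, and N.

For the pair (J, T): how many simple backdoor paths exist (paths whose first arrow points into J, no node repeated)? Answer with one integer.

2

A backdoor path from J to T is any simple undirected path whose first edge points into J (i.e. leaves J via a parent).
Parents of J: {H, L}.
Enumerating:
  P1: J <- H -> T
  P2: J <- L -> T
That exhausts the simple backdoor paths. Count: 2.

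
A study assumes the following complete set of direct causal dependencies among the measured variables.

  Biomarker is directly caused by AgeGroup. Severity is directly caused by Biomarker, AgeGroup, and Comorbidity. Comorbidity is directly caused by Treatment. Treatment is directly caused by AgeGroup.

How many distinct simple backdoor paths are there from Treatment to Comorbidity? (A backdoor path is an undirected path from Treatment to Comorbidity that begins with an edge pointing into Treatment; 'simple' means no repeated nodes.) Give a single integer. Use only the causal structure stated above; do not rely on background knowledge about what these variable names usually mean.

2

A backdoor path from Treatment to Comorbidity is any simple undirected path whose first edge points into Treatment (i.e. leaves Treatment via a parent).
Parents of Treatment: {AgeGroup}.
Enumerating:
  P1: Treatment <- AgeGroup -> Biomarker -> Severity <- Comorbidity
  P2: Treatment <- AgeGroup -> Severity <- Comorbidity
That exhausts the simple backdoor paths. Count: 2.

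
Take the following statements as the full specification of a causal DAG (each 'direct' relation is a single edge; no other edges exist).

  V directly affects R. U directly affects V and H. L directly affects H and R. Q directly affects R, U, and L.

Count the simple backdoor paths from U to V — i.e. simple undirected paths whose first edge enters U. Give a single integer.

A backdoor path from U to V is any simple undirected path whose first edge points into U (i.e. leaves U via a parent).
Parents of U: {Q}.
Enumerating:
  P1: U <- Q -> L -> R <- V
  P2: U <- Q -> R <- V
That exhausts the simple backdoor paths. Count: 2.

2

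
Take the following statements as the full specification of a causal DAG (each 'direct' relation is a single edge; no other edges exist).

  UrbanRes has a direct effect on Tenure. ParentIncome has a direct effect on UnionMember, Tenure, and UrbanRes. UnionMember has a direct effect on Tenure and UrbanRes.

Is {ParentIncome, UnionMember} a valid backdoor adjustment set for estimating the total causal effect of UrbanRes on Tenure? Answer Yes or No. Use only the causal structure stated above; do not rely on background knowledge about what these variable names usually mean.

Yes

Backdoor paths from UrbanRes to Tenure (paths whose first edge points into UrbanRes):
  P1: UrbanRes <- ParentIncome -> UnionMember -> Tenure
  P2: UrbanRes <- ParentIncome -> Tenure
  P3: UrbanRes <- UnionMember <- ParentIncome -> Tenure
  P4: UrbanRes <- UnionMember -> Tenure
Condition 1 (no descendant of UrbanRes in the set): holds — descendants of UrbanRes are {Tenure}; none are in {ParentIncome, UnionMember}.
Condition 2 (every backdoor path blocked by {ParentIncome, UnionMember}):
  P1: blocked at fork node ParentIncome ∈ conditioning set.
  P2: blocked at fork node ParentIncome ∈ conditioning set.
  P3: blocked at chain node UnionMember ∈ conditioning set.
  P4: blocked at fork node UnionMember ∈ conditioning set.
{ParentIncome, UnionMember} satisfies the backdoor criterion.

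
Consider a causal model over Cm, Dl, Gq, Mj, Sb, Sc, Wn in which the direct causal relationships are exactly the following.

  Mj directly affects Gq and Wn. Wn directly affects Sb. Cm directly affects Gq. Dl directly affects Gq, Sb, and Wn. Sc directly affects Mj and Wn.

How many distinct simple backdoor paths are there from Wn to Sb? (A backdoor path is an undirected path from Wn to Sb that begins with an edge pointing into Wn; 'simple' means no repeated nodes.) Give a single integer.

A backdoor path from Wn to Sb is any simple undirected path whose first edge points into Wn (i.e. leaves Wn via a parent).
Parents of Wn: {Dl, Mj, Sc}.
Enumerating:
  P1: Wn <- Sc -> Mj -> Gq <- Dl -> Sb
  P2: Wn <- Dl -> Sb
  P3: Wn <- Mj -> Gq <- Dl -> Sb
That exhausts the simple backdoor paths. Count: 3.

3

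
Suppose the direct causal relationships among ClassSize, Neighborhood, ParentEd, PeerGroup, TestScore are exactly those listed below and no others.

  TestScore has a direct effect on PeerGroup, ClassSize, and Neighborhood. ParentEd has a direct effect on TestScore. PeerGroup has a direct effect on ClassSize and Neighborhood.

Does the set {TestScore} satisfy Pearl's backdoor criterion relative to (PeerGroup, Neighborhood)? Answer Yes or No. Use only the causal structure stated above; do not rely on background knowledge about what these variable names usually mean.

Yes

Backdoor paths from PeerGroup to Neighborhood (paths whose first edge points into PeerGroup):
  P1: PeerGroup <- TestScore -> Neighborhood
Condition 1 (no descendant of PeerGroup in the set): holds — descendants of PeerGroup are {ClassSize, Neighborhood}; none are in {TestScore}.
Condition 2 (every backdoor path blocked by {TestScore}):
  P1: blocked at fork node TestScore ∈ conditioning set.
{TestScore} satisfies the backdoor criterion.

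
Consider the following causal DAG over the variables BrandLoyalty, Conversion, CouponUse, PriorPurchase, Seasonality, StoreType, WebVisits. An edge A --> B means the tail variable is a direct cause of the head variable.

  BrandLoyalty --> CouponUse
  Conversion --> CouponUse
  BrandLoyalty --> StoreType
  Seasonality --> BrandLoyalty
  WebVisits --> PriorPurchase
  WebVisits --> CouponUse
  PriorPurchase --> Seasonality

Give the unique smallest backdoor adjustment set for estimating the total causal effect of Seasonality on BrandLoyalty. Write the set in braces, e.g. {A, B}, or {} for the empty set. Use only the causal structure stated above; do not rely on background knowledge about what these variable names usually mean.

{}

Variables eligible for adjustment (non-descendants of Seasonality, excluding Seasonality and BrandLoyalty): {Conversion, PriorPurchase, WebVisits}.
Backdoor paths from Seasonality to BrandLoyalty:
  P1: Seasonality <- PriorPurchase <- WebVisits -> CouponUse <- BrandLoyalty
Each backdoor path contains an unconditioned collider, so every path is already blocked with the empty conditioning set:
  P1: blocked at collider CouponUse (neither it nor any descendant is in the conditioning set).
The empty set is therefore the unique smallest valid set.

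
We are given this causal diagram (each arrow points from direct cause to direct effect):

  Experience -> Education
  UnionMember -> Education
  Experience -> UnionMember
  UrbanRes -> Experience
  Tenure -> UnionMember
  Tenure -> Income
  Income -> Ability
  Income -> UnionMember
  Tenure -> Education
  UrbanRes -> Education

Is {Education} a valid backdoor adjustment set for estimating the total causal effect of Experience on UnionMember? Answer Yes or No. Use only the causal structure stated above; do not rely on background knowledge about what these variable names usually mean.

No

Backdoor paths from Experience to UnionMember (paths whose first edge points into Experience):
  P1: Experience <- UrbanRes -> Education <- Tenure -> Income -> UnionMember
  P2: Experience <- UrbanRes -> Education <- Tenure -> UnionMember
  P3: Experience <- UrbanRes -> Education <- UnionMember
Condition 1 (no descendant of Experience in the set): FAILS — Education is a descendant of Experience.
Condition 2 (every backdoor path blocked by {Education}):
  P1: open — collider(s) Education are conditioned on (or have a conditioned descendant) and no non-collider on the path is in the set.
  P2: open — collider(s) Education are conditioned on (or have a conditioned descendant) and no non-collider on the path is in the set.
  P3: open — collider(s) Education are conditioned on (or have a conditioned descendant) and no non-collider on the path is in the set.
{Education} does not satisfy the backdoor criterion.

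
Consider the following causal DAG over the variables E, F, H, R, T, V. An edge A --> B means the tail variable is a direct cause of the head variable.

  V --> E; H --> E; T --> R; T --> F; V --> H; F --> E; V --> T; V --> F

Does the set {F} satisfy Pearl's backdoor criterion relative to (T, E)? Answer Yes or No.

No

Backdoor paths from T to E (paths whose first edge points into T):
  P1: T <- V -> H -> E
  P2: T <- V -> F -> E
  P3: T <- V -> E
Condition 1 (no descendant of T in the set): FAILS — F is a descendant of T.
Condition 2 (every backdoor path blocked by {F}):
  P1: open — no interior node is in the conditioning set.
  P2: blocked at chain node F ∈ conditioning set.
  P3: open — no interior node is in the conditioning set.
{F} does not satisfy the backdoor criterion.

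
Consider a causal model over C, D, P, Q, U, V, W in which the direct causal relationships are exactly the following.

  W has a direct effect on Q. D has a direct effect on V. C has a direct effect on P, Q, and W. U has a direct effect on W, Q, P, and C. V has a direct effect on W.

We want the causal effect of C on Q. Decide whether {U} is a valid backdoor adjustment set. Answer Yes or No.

Backdoor paths from C to Q (paths whose first edge points into C):
  P1: C <- U -> W -> Q
  P2: C <- U -> Q
Condition 1 (no descendant of C in the set): holds — descendants of C are {P, Q, W}; none are in {U}.
Condition 2 (every backdoor path blocked by {U}):
  P1: blocked at fork node U ∈ conditioning set.
  P2: blocked at fork node U ∈ conditioning set.
{U} satisfies the backdoor criterion.

Yes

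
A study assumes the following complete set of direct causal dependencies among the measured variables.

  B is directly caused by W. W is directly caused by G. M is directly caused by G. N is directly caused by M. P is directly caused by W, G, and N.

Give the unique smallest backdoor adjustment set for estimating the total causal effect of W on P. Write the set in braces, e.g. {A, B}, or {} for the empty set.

{G}

Variables eligible for adjustment (non-descendants of W, excluding W and P): {G, M, N}.
Backdoor paths from W to P:
  P1: W <- G -> M -> N -> P
  P2: W <- G -> P
The empty set is not sufficient: P1 (W <- G -> M -> N -> P) has no collider blocking it and no conditioned non-collider, so it is open.
Try {G}:
  P1: blocked at fork node G ∈ conditioning set.
  P2: blocked at fork node G ∈ conditioning set.
{G} contains no descendant of W and blocks every backdoor path.
No other singleton works — e.g. {M} leaves P2 open — so {G} is the unique smallest valid adjustment set.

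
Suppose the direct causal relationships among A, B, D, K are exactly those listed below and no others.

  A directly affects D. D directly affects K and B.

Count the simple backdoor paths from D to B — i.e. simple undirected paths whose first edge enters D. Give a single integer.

0

A backdoor path from D to B is any simple undirected path whose first edge points into D (i.e. leaves D via a parent).
Parents of D: {A}.
No simple path from any parent of D reaches B without revisiting D, so there are no backdoor paths.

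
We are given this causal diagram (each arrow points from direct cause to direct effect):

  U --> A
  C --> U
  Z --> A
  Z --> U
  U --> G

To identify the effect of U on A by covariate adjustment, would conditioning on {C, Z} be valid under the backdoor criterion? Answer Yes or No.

Backdoor paths from U to A (paths whose first edge points into U):
  P1: U <- Z -> A
Condition 1 (no descendant of U in the set): holds — descendants of U are {A, G}; none are in {C, Z}.
Condition 2 (every backdoor path blocked by {C, Z}):
  P1: blocked at fork node Z ∈ conditioning set.
{C, Z} satisfies the backdoor criterion.

Yes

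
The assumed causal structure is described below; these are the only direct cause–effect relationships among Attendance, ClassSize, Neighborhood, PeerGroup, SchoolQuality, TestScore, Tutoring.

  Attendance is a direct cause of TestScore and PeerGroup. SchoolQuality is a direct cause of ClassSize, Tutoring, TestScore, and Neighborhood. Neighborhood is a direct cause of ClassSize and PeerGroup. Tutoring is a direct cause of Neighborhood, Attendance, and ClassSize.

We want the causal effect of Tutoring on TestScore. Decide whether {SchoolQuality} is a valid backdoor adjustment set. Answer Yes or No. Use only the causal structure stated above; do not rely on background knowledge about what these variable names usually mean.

Backdoor paths from Tutoring to TestScore (paths whose first edge points into Tutoring):
  P1: Tutoring <- SchoolQuality -> Neighborhood -> PeerGroup <- Attendance -> TestScore
  P2: Tutoring <- SchoolQuality -> TestScore
  P3: Tutoring <- SchoolQuality -> ClassSize <- Neighborhood -> PeerGroup <- Attendance -> TestScore
Condition 1 (no descendant of Tutoring in the set): holds — descendants of Tutoring are {Attendance, ClassSize, Neighborhood, PeerGroup, TestScore}; none are in {SchoolQuality}.
Condition 2 (every backdoor path blocked by {SchoolQuality}):
  P1: blocked at fork node SchoolQuality ∈ conditioning set.
  P2: blocked at fork node SchoolQuality ∈ conditioning set.
  P3: blocked at fork node SchoolQuality ∈ conditioning set.
{SchoolQuality} satisfies the backdoor criterion.

Yes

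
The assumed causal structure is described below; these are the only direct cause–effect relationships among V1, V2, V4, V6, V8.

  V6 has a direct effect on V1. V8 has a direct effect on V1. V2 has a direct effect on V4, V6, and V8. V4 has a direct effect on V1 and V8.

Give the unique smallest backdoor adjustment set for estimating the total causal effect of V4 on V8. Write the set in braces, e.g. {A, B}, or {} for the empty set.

{V2}

Variables eligible for adjustment (non-descendants of V4, excluding V4 and V8): {V2, V6}.
Backdoor paths from V4 to V8:
  P1: V4 <- V2 -> V6 -> V1 <- V8
  P2: V4 <- V2 -> V8
The empty set is not sufficient: P2 (V4 <- V2 -> V8) has no collider blocking it and no conditioned non-collider, so it is open.
Try {V2}:
  P1: blocked at fork node V2 ∈ conditioning set.
  P2: blocked at fork node V2 ∈ conditioning set.
{V2} contains no descendant of V4 and blocks every backdoor path.
No other singleton works — e.g. {V6} leaves P2 open — so {V2} is the unique smallest valid adjustment set.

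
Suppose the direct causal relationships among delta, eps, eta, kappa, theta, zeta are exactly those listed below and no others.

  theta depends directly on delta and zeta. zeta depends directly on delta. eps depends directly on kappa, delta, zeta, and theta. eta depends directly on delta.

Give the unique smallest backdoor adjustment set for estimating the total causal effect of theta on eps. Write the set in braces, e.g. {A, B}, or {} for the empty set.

Variables eligible for adjustment (non-descendants of theta, excluding theta and eps): {delta, eta, kappa, zeta}.
Backdoor paths from theta to eps:
  P1: theta <- delta -> zeta -> eps
  P2: theta <- delta -> eps
  P3: theta <- zeta <- delta -> eps
  P4: theta <- zeta -> eps
The empty set is not sufficient: P1 (theta <- delta -> zeta -> eps) has no collider blocking it and no conditioned non-collider, so it is open.
Try {delta, zeta}:
  P1: blocked at fork node delta ∈ conditioning set.
  P2: blocked at fork node delta ∈ conditioning set.
  P3: blocked at chain node zeta ∈ conditioning set.
  P4: blocked at fork node zeta ∈ conditioning set.
{delta, zeta} contains no descendant of theta and blocks every backdoor path.
Every element of {delta, zeta} is needed (dropping delta leaves P2 open; dropping zeta leaves P4 open), so no proper subset is valid.
Among all size-2 subsets of the eligible variables, only {delta, zeta} blocks every backdoor path, so it is the unique smallest valid adjustment set.

{delta, zeta}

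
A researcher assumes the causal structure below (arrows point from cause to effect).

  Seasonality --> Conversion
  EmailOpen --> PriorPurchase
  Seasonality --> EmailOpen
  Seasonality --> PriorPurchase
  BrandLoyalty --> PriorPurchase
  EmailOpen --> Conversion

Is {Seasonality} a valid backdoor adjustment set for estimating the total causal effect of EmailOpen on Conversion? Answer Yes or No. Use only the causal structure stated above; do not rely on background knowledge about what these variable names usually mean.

Yes

Backdoor paths from EmailOpen to Conversion (paths whose first edge points into EmailOpen):
  P1: EmailOpen <- Seasonality -> Conversion
Condition 1 (no descendant of EmailOpen in the set): holds — descendants of EmailOpen are {Conversion, PriorPurchase}; none are in {Seasonality}.
Condition 2 (every backdoor path blocked by {Seasonality}):
  P1: blocked at fork node Seasonality ∈ conditioning set.
{Seasonality} satisfies the backdoor criterion.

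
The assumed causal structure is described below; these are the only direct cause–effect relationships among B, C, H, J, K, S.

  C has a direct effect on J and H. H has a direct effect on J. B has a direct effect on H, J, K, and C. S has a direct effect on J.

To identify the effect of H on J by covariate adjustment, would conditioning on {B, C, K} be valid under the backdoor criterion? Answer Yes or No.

Yes

Backdoor paths from H to J (paths whose first edge points into H):
  P1: H <- B -> C -> J
  P2: H <- B -> J
  P3: H <- C <- B -> J
  P4: H <- C -> J
Condition 1 (no descendant of H in the set): holds — descendants of H are {J}; none are in {B, C, K}.
Condition 2 (every backdoor path blocked by {B, C, K}):
  P1: blocked at fork node B ∈ conditioning set.
  P2: blocked at fork node B ∈ conditioning set.
  P3: blocked at chain node C ∈ conditioning set.
  P4: blocked at fork node C ∈ conditioning set.
{B, C, K} satisfies the backdoor criterion.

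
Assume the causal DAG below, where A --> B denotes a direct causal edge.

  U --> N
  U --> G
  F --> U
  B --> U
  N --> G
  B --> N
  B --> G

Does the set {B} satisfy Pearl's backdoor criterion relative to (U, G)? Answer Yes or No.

Yes

Backdoor paths from U to G (paths whose first edge points into U):
  P1: U <- B -> N -> G
  P2: U <- B -> G
Condition 1 (no descendant of U in the set): holds — descendants of U are {G, N}; none are in {B}.
Condition 2 (every backdoor path blocked by {B}):
  P1: blocked at fork node B ∈ conditioning set.
  P2: blocked at fork node B ∈ conditioning set.
{B} satisfies the backdoor criterion.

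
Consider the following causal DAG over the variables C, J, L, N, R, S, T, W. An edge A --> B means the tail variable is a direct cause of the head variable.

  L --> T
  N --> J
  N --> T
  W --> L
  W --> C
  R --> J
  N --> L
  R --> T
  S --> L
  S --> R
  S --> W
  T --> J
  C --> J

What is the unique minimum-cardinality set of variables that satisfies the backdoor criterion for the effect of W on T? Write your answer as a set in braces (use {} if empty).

{S}

Variables eligible for adjustment (non-descendants of W, excluding W and T): {N, R, S}.
Backdoor paths from W to T:
  P1: W <- S -> L <- N -> T
  P2: W <- S -> L <- N -> J <- R -> T
  P3: W <- S -> L <- N -> J <- T
  P4: W <- S -> L -> T
  P5: W <- S -> R -> T
  P6: W <- S -> R -> J <- N -> L -> T
  P7: W <- S -> R -> J <- N -> T
  P8: W <- S -> R -> J <- T
The empty set is not sufficient: P4 (W <- S -> L -> T) has no collider blocking it and no conditioned non-collider, so it is open.
Try {S}:
  P1: blocked at fork node S ∈ conditioning set.
  P2: blocked at fork node S ∈ conditioning set.
  P3: blocked at fork node S ∈ conditioning set.
  P4: blocked at fork node S ∈ conditioning set.
  P5: blocked at fork node S ∈ conditioning set.
  P6: blocked at fork node S ∈ conditioning set.
  P7: blocked at fork node S ∈ conditioning set.
  P8: blocked at fork node S ∈ conditioning set.
{S} contains no descendant of W and blocks every backdoor path.
No other singleton works — e.g. {N} leaves P4 open — so {S} is the unique smallest valid adjustment set.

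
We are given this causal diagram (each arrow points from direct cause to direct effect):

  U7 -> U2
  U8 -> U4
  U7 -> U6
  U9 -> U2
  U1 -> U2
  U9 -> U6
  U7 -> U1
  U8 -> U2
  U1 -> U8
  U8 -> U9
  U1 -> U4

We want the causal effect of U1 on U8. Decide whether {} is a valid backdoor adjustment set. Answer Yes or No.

Backdoor paths from U1 to U8 (paths whose first edge points into U1):
  P1: U1 <- U7 -> U6 <- U9 <- U8
  P2: U1 <- U7 -> U6 <- U9 -> U2 <- U8
  P3: U1 <- U7 -> U2 <- U8
  P4: U1 <- U7 -> U2 <- U9 <- U8
Condition 1 (no descendant of U1 in the set): holds — descendants of U1 are {U2, U4, U6, U8, U9}; none are in {}.
Condition 2 (every backdoor path blocked by {}):
  P1: blocked at collider U6 (neither it nor any descendant is in the conditioning set).
  P2: blocked at collider U6 (neither it nor any descendant is in the conditioning set).
  P3: blocked at collider U2 (neither it nor any descendant is in the conditioning set).
  P4: blocked at collider U2 (neither it nor any descendant is in the conditioning set).
{} satisfies the backdoor criterion.

Yes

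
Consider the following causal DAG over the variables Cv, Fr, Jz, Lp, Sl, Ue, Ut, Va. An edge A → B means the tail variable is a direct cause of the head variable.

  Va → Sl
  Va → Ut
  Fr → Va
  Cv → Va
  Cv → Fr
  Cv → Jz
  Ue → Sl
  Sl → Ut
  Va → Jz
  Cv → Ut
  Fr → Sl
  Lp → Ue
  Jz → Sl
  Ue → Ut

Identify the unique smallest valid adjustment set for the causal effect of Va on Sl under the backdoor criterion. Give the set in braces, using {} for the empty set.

Variables eligible for adjustment (non-descendants of Va, excluding Va and Sl): {Cv, Fr, Lp, Ue}.
Backdoor paths from Va to Sl:
  P1: Va <- Cv -> Fr -> Sl
  P2: Va <- Cv -> Jz -> Sl
  P3: Va <- Cv -> Ut <- Ue -> Sl
  P4: Va <- Cv -> Ut <- Sl
  P5: Va <- Fr <- Cv -> Jz -> Sl
  P6: Va <- Fr <- Cv -> Ut <- Ue -> Sl
  P7: Va <- Fr <- Cv -> Ut <- Sl
  P8: Va <- Fr -> Sl
The empty set is not sufficient: P1 (Va <- Cv -> Fr -> Sl) has no collider blocking it and no conditioned non-collider, so it is open.
Try {Cv, Fr}:
  P1: blocked at fork node Cv ∈ conditioning set.
  P2: blocked at fork node Cv ∈ conditioning set.
  P3: blocked at fork node Cv ∈ conditioning set.
  P4: blocked at fork node Cv ∈ conditioning set.
  P5: blocked at chain node Fr ∈ conditioning set.
  P6: blocked at chain node Fr ∈ conditioning set.
  P7: blocked at chain node Fr ∈ conditioning set.
  P8: blocked at fork node Fr ∈ conditioning set.
{Cv, Fr} contains no descendant of Va and blocks every backdoor path.
Every element of {Cv, Fr} is needed (dropping Cv leaves P2 open; dropping Fr leaves P8 open), so no proper subset is valid.
Among all size-2 subsets of the eligible variables, only {Cv, Fr} blocks every backdoor path, so it is the unique smallest valid adjustment set.

{Cv, Fr}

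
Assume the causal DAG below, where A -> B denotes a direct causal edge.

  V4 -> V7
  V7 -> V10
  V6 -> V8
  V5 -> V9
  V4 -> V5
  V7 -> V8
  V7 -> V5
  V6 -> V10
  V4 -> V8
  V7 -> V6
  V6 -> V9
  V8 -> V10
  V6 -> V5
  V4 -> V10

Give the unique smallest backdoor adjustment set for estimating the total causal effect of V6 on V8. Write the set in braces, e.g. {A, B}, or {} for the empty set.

Variables eligible for adjustment (non-descendants of V6, excluding V6 and V8): {V4, V7}.
Backdoor paths from V6 to V8:
  P1: V6 <- V7 <- V4 -> V8
  P2: V6 <- V7 <- V4 -> V10 <- V8
  P3: V6 <- V7 -> V8
  P4: V6 <- V7 -> V5 <- V4 -> V8
  P5: V6 <- V7 -> V5 <- V4 -> V10 <- V8
  P6: V6 <- V7 -> V10 <- V4 -> V8
  P7: V6 <- V7 -> V10 <- V8
The empty set is not sufficient: P1 (V6 <- V7 <- V4 -> V8) has no collider blocking it and no conditioned non-collider, so it is open.
Try {V7}:
  P1: blocked at chain node V7 ∈ conditioning set.
  P2: blocked at chain node V7 ∈ conditioning set.
  P3: blocked at fork node V7 ∈ conditioning set.
  P4: blocked at fork node V7 ∈ conditioning set.
  P5: blocked at fork node V7 ∈ conditioning set.
  P6: blocked at fork node V7 ∈ conditioning set.
  P7: blocked at fork node V7 ∈ conditioning set.
{V7} contains no descendant of V6 and blocks every backdoor path.
No other singleton works — e.g. {V4} leaves P3 open — so {V7} is the unique smallest valid adjustment set.

{V7}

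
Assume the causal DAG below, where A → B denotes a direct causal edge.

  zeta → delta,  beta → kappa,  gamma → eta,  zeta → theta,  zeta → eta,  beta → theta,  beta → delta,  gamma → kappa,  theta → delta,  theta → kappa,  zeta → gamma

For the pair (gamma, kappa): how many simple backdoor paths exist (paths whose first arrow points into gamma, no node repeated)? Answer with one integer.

7

A backdoor path from gamma to kappa is any simple undirected path whose first edge points into gamma (i.e. leaves gamma via a parent).
Parents of gamma: {zeta}.
Enumerating:
  P1: gamma <- zeta -> theta <- beta -> kappa
  P2: gamma <- zeta -> theta -> delta <- beta -> kappa
  P3: gamma <- zeta -> theta -> kappa
  P4: gamma <- zeta -> delta <- beta -> theta -> kappa
  P5: gamma <- zeta -> delta <- beta -> kappa
  P6: gamma <- zeta -> delta <- theta <- beta -> kappa
  P7: gamma <- zeta -> delta <- theta -> kappa
That exhausts the simple backdoor paths. Count: 7.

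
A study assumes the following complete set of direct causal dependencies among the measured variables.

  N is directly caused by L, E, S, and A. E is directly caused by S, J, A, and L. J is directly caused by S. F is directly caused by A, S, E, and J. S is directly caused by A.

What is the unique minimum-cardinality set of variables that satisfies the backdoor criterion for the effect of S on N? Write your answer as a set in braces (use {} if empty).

{A}

Variables eligible for adjustment (non-descendants of S, excluding S and N): {A, L}.
Backdoor paths from S to N:
  P1: S <- A -> E <- L -> N
  P2: S <- A -> E -> N
  P3: S <- A -> N
  P4: S <- A -> F <- J -> E <- L -> N
  P5: S <- A -> F <- J -> E -> N
  P6: S <- A -> F <- E <- L -> N
  P7: S <- A -> F <- E -> N
The empty set is not sufficient: P2 (S <- A -> E -> N) has no collider blocking it and no conditioned non-collider, so it is open.
Try {A}:
  P1: blocked at fork node A ∈ conditioning set.
  P2: blocked at fork node A ∈ conditioning set.
  P3: blocked at fork node A ∈ conditioning set.
  P4: blocked at fork node A ∈ conditioning set.
  P5: blocked at fork node A ∈ conditioning set.
  P6: blocked at fork node A ∈ conditioning set.
  P7: blocked at fork node A ∈ conditioning set.
{A} contains no descendant of S and blocks every backdoor path.
No other singleton works — e.g. {L} leaves P2 open — so {A} is the unique smallest valid adjustment set.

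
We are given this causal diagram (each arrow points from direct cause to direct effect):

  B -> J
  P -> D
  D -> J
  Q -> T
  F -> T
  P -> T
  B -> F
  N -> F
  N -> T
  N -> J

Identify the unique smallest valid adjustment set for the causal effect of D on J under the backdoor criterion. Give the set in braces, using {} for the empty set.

Variables eligible for adjustment (non-descendants of D, excluding D and J): {B, F, N, P, Q, T}.
Backdoor paths from D to J:
  P1: D <- P -> T <- N -> F <- B -> J
  P2: D <- P -> T <- N -> J
  P3: D <- P -> T <- F <- N -> J
  P4: D <- P -> T <- F <- B -> J
Each backdoor path contains an unconditioned collider, so every path is already blocked with the empty conditioning set:
  P1: blocked at collider T (neither it nor any descendant is in the conditioning set).
  P2: blocked at collider T (neither it nor any descendant is in the conditioning set).
  P3: blocked at collider T (neither it nor any descendant is in the conditioning set).
  P4: blocked at collider T (neither it nor any descendant is in the conditioning set).
The empty set is therefore the unique smallest valid set.

{}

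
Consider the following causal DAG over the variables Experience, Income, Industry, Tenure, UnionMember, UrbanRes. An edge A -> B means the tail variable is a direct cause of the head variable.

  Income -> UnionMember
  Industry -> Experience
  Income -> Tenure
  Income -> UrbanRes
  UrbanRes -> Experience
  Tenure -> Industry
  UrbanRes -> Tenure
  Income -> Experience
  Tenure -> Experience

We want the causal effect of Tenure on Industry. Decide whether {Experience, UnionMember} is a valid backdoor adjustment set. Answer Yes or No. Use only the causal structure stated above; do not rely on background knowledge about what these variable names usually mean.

Backdoor paths from Tenure to Industry (paths whose first edge points into Tenure):
  P1: Tenure <- Income -> UrbanRes -> Experience <- Industry
  P2: Tenure <- Income -> Experience <- Industry
  P3: Tenure <- UrbanRes <- Income -> Experience <- Industry
  P4: Tenure <- UrbanRes -> Experience <- Industry
Condition 1 (no descendant of Tenure in the set): FAILS — Experience is a descendant of Tenure.
Condition 2 (every backdoor path blocked by {Experience, UnionMember}):
  P1: open — collider(s) Experience are conditioned on (or have a conditioned descendant) and no non-collider on the path is in the set.
  P2: open — collider(s) Experience are conditioned on (or have a conditioned descendant) and no non-collider on the path is in the set.
  P3: open — collider(s) Experience are conditioned on (or have a conditioned descendant) and no non-collider on the path is in the set.
  P4: open — collider(s) Experience are conditioned on (or have a conditioned descendant) and no non-collider on the path is in the set.
{Experience, UnionMember} does not satisfy the backdoor criterion.

No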